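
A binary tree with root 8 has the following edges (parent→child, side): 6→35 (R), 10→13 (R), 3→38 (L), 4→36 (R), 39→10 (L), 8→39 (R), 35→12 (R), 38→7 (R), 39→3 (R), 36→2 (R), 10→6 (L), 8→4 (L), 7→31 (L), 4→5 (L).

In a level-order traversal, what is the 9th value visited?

Level-order visits nodes level by level from the root, left to right within each level.
Level 0: 8
Level 1: 4, 39
Level 2: 5, 36, 10, 3
Level 3: 2, 6, 13, 38
Level 4: 35, 7
Level 5: 12, 31
Full level-order sequence: 8, 4, 39, 5, 36, 10, 3, 2, 6, 13, 38, 35, 7, 12, 31.

6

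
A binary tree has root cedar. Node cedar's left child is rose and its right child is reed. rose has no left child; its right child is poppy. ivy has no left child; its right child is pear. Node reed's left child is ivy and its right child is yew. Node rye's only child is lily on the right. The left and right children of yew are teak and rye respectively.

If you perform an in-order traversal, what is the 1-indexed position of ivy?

In-order visits the left subtree, then the node, then the right subtree.
At cedar: go left to rose.
  At rose: no left child.
  Visit rose.
  At rose: go right to poppy.
    poppy is a leaf — visit poppy.
Visit cedar.
At cedar: go right to reed.
  At reed: go left to ivy.
    At ivy: no left child.
    Visit ivy.
    At ivy: go right to pear.
      pear is a leaf — visit pear.
  Visit reed.
  At reed: go right to yew.
    At yew: go left to teak.
      teak is a leaf — visit teak.
    Visit yew.
    At yew: go right to rye.
      At rye: no left child.
      Visit rye.
      At rye: go right to lily.
        lily is a leaf — visit lily.
Full in-order sequence: rose, poppy, cedar, ivy, pear, reed, teak, yew, rye, lily.

4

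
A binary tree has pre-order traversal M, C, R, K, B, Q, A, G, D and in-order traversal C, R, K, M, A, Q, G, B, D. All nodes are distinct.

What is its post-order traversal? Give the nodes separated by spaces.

The first element of pre-order is the root; it splits in-order into left and right subtrees.
Root M: left subtree has 3 nodes {C, R, K}, right has 5 {A, Q, G, B, D}.
  Root C: left subtree has 0 nodes { }, right has 2 {R, K}.
    Root R: left subtree has 0 nodes { }, right has 1 {K}.
  Root B: left subtree has 3 nodes {A, Q, G}, right has 1 {D}.
    Root Q: left subtree has 1 node {A}, right has 1 {G}.

K R C A G Q D B M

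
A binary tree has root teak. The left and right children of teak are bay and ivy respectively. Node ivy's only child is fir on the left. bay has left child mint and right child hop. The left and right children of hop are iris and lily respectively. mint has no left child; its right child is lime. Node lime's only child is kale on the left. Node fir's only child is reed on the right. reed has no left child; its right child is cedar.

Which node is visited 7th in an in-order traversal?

lily

In-order visits the left subtree, then the node, then the right subtree.
At teak: go left to bay.
  At bay: go left to mint.
    At mint: no left child.
    Visit mint.
    At mint: go right to lime.
      At lime: go left to kale.
        kale is a leaf — visit kale.
      Visit lime.
      At lime: no right child.
  Visit bay.
  At bay: go right to hop.
    At hop: go left to iris.
      iris is a leaf — visit iris.
    Visit hop.
    At hop: go right to lily.
      lily is a leaf — visit lily.
Visit teak.
At teak: go right to ivy.
  At ivy: go left to fir.
    At fir: no left child.
    Visit fir.
    At fir: go right to reed.
      At reed: no left child.
      Visit reed.
      At reed: go right to cedar.
        cedar is a leaf — visit cedar.
  Visit ivy.
  At ivy: no right child.
Full in-order sequence: mint, kale, lime, bay, iris, hop, lily, teak, fir, reed, cedar, ivy.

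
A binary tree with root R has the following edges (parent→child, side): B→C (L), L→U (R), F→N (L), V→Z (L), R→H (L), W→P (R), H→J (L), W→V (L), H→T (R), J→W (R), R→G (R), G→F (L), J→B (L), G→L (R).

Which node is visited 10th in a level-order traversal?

Level-order visits nodes level by level from the root, left to right within each level.
Level 0: R
Level 1: H, G
Level 2: J, T, F, L
Level 3: B, W, N, U
Level 4: C, V, P
Level 5: Z
Full level-order sequence: R, H, G, J, T, F, L, B, W, N, U, C, V, P, Z.

N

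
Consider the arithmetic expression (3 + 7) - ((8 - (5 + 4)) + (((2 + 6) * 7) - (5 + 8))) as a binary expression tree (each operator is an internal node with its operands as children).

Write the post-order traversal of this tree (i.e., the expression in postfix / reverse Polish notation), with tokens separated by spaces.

3 7 + 8 5 4 + - 2 6 + 7 * 5 8 + - + -

Post-order on an expression tree gives postfix notation: for each operator, emit left operand, right operand, then the operator.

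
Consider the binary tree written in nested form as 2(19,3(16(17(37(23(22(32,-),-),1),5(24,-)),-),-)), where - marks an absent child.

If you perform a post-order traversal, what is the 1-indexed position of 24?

Post-order visits the left subtree, then the right subtree, then the node.
At 2: go left to 19.
  19 is a leaf — visit 19.
At 2: go right to 3.
  At 3: go left to 16.
    At 16: go left to 17.
      At 17: go left to 37.
        At 37: go left to 23.
          At 23: go left to 22.
            At 22: go left to 32.
              32 is a leaf — visit 32.
            At 22: no right child.
            Visit 22.
          At 23: no right child.
          Visit 23.
        At 37: go right to 1.
          1 is a leaf — visit 1.
        Visit 37.
      At 17: go right to 5.
        At 5: go left to 24.
          24 is a leaf — visit 24.
        At 5: no right child.
        Visit 5.
      Visit 17.
    At 16: no right child.
    Visit 16.
  At 3: no right child.
  Visit 3.
Visit 2.
Full post-order sequence: 19, 32, 22, 23, 1, 37, 24, 5, 17, 16, 3, 2.

7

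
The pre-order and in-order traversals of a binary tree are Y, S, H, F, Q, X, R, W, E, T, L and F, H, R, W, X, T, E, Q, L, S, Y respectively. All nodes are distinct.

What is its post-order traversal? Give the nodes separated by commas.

F, W, R, T, E, X, L, Q, H, S, Y

The first element of pre-order is the root; it splits in-order into left and right subtrees.
Root Y: left subtree has 10 nodes {F, H, R, W, X, T, E, Q, L, S}, right has 0 { }.
  Root S: left subtree has 9 nodes {F, H, R, W, X, T, E, Q, L}, right has 0 { }.
    Root H: left subtree has 1 node {F}, right has 7 {R, W, X, T, E, Q, L}.
      Root Q: left subtree has 5 nodes {R, W, X, T, E}, right has 1 {L}.
        Root X: left subtree has 2 nodes {R, W}, right has 2 {T, E}.
          Root R: left subtree has 0 nodes { }, right has 1 {W}.
          Root E: left subtree has 1 node {T}, right has 0 { }.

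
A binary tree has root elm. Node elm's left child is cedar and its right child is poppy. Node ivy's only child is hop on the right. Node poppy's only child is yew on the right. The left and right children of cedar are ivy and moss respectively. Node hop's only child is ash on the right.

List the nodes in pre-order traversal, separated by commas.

elm, cedar, ivy, hop, ash, moss, poppy, yew

Pre-order visits the node, then its left subtree, then its right subtree.
Visit elm.
At elm: go left to cedar.
  Visit cedar.
  At cedar: go left to ivy.
    Visit ivy.
    At ivy: no left child.
    At ivy: go right to hop.
      Visit hop.
      At hop: no left child.
      At hop: go right to ash.
        ash is a leaf — visit ash.
  At cedar: go right to moss.
    moss is a leaf — visit moss.
At elm: go right to poppy.
  Visit poppy.
  At poppy: no left child.
  At poppy: go right to yew.
    yew is a leaf — visit yew.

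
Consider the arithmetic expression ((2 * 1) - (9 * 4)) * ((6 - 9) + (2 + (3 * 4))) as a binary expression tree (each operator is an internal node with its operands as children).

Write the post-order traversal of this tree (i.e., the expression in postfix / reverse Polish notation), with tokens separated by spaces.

2 1 * 9 4 * - 6 9 - 2 3 4 * + + *

Post-order on an expression tree gives postfix notation: for each operator, emit left operand, right operand, then the operator.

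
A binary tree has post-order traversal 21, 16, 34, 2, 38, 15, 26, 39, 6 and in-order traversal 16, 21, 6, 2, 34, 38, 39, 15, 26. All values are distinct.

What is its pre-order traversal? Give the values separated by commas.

6, 16, 21, 39, 38, 2, 34, 26, 15

The last element of post-order is the root; it splits in-order into left and right subtrees.
Root 6: left subtree has 2 nodes {16, 21}, right has 6 {2, 34, 38, 39, 15, 26}.
  Root 16: left subtree has 0 nodes { }, right has 1 {21}.
  Root 39: left subtree has 3 nodes {2, 34, 38}, right has 2 {15, 26}.
    Root 38: left subtree has 2 nodes {2, 34}, right has 0 { }.
      Root 2: left subtree has 0 nodes { }, right has 1 {34}.
    Root 26: left subtree has 1 node {15}, right has 0 { }.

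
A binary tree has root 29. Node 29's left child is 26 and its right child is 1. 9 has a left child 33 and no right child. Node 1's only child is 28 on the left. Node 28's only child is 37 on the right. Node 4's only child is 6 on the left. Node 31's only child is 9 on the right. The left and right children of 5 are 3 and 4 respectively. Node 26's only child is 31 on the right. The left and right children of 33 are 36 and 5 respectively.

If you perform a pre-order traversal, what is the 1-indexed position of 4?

Pre-order visits the node, then its left subtree, then its right subtree.
Visit 29.
At 29: go left to 26.
  Visit 26.
  At 26: no left child.
  At 26: go right to 31.
    Visit 31.
    At 31: no left child.
    At 31: go right to 9.
      Visit 9.
      At 9: go left to 33.
        Visit 33.
        At 33: go left to 36.
          36 is a leaf — visit 36.
        At 33: go right to 5.
          Visit 5.
          At 5: go left to 3.
            3 is a leaf — visit 3.
          At 5: go right to 4.
            Visit 4.
            At 4: go left to 6.
              6 is a leaf — visit 6.
            At 4: no right child.
      At 9: no right child.
At 29: go right to 1.
  Visit 1.
  At 1: go left to 28.
    Visit 28.
    At 28: no left child.
    At 28: go right to 37.
      37 is a leaf — visit 37.
  At 1: no right child.
Full pre-order sequence: 29, 26, 31, 9, 33, 36, 5, 3, 4, 6, 1, 28, 37.

9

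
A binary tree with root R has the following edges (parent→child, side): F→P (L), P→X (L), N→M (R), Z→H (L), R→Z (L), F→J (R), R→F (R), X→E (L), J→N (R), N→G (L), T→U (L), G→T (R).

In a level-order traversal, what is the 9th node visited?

Level-order visits nodes level by level from the root, left to right within each level.
Level 0: R
Level 1: Z, F
Level 2: H, P, J
Level 3: X, N
Level 4: E, G, M
Level 5: T
Level 6: U
Full level-order sequence: R, Z, F, H, P, J, X, N, E, G, M, T, U.

E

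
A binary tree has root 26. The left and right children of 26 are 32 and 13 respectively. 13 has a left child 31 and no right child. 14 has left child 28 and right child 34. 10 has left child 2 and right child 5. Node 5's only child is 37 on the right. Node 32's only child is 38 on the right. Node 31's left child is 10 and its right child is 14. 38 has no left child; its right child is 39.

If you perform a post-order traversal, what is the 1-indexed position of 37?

Post-order visits the left subtree, then the right subtree, then the node.
At 26: go left to 32.
  At 32: no left child.
  At 32: go right to 38.
    At 38: no left child.
    At 38: go right to 39.
      39 is a leaf — visit 39.
    Visit 38.
  Visit 32.
At 26: go right to 13.
  At 13: go left to 31.
    At 31: go left to 10.
      At 10: go left to 2.
        2 is a leaf — visit 2.
      At 10: go right to 5.
        At 5: no left child.
        At 5: go right to 37.
          37 is a leaf — visit 37.
        Visit 5.
      Visit 10.
    At 31: go right to 14.
      At 14: go left to 28.
        28 is a leaf — visit 28.
      At 14: go right to 34.
        34 is a leaf — visit 34.
      Visit 14.
    Visit 31.
  At 13: no right child.
  Visit 13.
Visit 26.
Full post-order sequence: 39, 38, 32, 2, 37, 5, 10, 28, 34, 14, 31, 13, 26.

5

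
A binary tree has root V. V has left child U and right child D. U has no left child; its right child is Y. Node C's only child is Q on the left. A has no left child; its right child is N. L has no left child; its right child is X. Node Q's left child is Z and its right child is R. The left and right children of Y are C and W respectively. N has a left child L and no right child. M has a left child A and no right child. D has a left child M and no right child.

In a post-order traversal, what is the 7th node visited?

Post-order visits the left subtree, then the right subtree, then the node.
At V: go left to U.
  At U: no left child.
  At U: go right to Y.
    At Y: go left to C.
      At C: go left to Q.
        At Q: go left to Z.
          Z is a leaf — visit Z.
        At Q: go right to R.
          R is a leaf — visit R.
        Visit Q.
      At C: no right child.
      Visit C.
    At Y: go right to W.
      W is a leaf — visit W.
    Visit Y.
  Visit U.
At V: go right to D.
  At D: go left to M.
    At M: go left to A.
      At A: no left child.
      At A: go right to N.
        At N: go left to L.
          At L: no left child.
          At L: go right to X.
            X is a leaf — visit X.
          Visit L.
        At N: no right child.
        Visit N.
      Visit A.
    At M: no right child.
    Visit M.
  At D: no right child.
  Visit D.
Visit V.
Full post-order sequence: Z, R, Q, C, W, Y, U, X, L, N, A, M, D, V.

U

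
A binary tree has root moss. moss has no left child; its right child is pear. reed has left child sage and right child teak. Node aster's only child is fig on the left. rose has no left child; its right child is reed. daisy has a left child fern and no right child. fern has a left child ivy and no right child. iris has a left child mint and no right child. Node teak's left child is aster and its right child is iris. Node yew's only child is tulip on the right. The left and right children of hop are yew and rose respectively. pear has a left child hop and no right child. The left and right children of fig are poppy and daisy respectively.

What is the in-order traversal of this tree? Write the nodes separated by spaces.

moss yew tulip hop rose sage reed poppy fig ivy fern daisy aster teak mint iris pear

In-order visits the left subtree, then the node, then the right subtree.
At moss: no left child.
Visit moss.
At moss: go right to pear.
  At pear: go left to hop.
    At hop: go left to yew.
      At yew: no left child.
      Visit yew.
      At yew: go right to tulip.
        tulip is a leaf — visit tulip.
    Visit hop.
    At hop: go right to rose.
      At rose: no left child.
      Visit rose.
      At rose: go right to reed.
        At reed: go left to sage.
          sage is a leaf — visit sage.
        Visit reed.
        At reed: go right to teak.
          At teak: go left to aster.
            At aster: go left to fig.
              At fig: go left to poppy.
                poppy is a leaf — visit poppy.
              Visit fig.
              At fig: go right to daisy.
                At daisy: go left to fern.
                  At fern: go left to ivy.
                    ivy is a leaf — visit ivy.
                  Visit fern.
                  At fern: no right child.
                Visit daisy.
                At daisy: no right child.
            Visit aster.
            At aster: no right child.
          Visit teak.
          At teak: go right to iris.
            At iris: go left to mint.
              mint is a leaf — visit mint.
            Visit iris.
            At iris: no right child.
  Visit pear.
  At pear: no right child.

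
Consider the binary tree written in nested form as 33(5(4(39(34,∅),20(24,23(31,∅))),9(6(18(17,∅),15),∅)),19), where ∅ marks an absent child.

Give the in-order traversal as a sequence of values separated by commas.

34, 39, 4, 24, 20, 31, 23, 5, 17, 18, 6, 15, 9, 33, 19

In-order visits the left subtree, then the node, then the right subtree.
At 33: go left to 5.
  At 5: go left to 4.
    At 4: go left to 39.
      At 39: go left to 34.
        34 is a leaf — visit 34.
      Visit 39.
      At 39: no right child.
    Visit 4.
    At 4: go right to 20.
      At 20: go left to 24.
        24 is a leaf — visit 24.
      Visit 20.
      At 20: go right to 23.
        At 23: go left to 31.
          31 is a leaf — visit 31.
        Visit 23.
        At 23: no right child.
  Visit 5.
  At 5: go right to 9.
    At 9: go left to 6.
      At 6: go left to 18.
        At 18: go left to 17.
          17 is a leaf — visit 17.
        Visit 18.
        At 18: no right child.
      Visit 6.
      At 6: go right to 15.
        15 is a leaf — visit 15.
    Visit 9.
    At 9: no right child.
Visit 33.
At 33: go right to 19.
  19 is a leaf — visit 19.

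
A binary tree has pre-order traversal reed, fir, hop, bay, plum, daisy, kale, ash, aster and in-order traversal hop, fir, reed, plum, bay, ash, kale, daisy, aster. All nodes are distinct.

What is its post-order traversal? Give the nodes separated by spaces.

hop fir plum ash kale aster daisy bay reed

The first element of pre-order is the root; it splits in-order into left and right subtrees.
Root reed: left subtree has 2 nodes {hop, fir}, right has 6 {plum, bay, ash, kale, daisy, aster}.
  Root fir: left subtree has 1 node {hop}, right has 0 { }.
  Root bay: left subtree has 1 node {plum}, right has 4 {ash, kale, daisy, aster}.
    Root daisy: left subtree has 2 nodes {ash, kale}, right has 1 {aster}.
      Root kale: left subtree has 1 node {ash}, right has 0 { }.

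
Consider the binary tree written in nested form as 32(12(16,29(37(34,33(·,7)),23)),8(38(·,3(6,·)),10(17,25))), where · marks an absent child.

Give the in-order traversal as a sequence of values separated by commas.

16, 12, 34, 37, 33, 7, 29, 23, 32, 38, 6, 3, 8, 17, 10, 25

In-order visits the left subtree, then the node, then the right subtree.
At 32: go left to 12.
  At 12: go left to 16.
    16 is a leaf — visit 16.
  Visit 12.
  At 12: go right to 29.
    At 29: go left to 37.
      At 37: go left to 34.
        34 is a leaf — visit 34.
      Visit 37.
      At 37: go right to 33.
        At 33: no left child.
        Visit 33.
        At 33: go right to 7.
          7 is a leaf — visit 7.
    Visit 29.
    At 29: go right to 23.
      23 is a leaf — visit 23.
Visit 32.
At 32: go right to 8.
  At 8: go left to 38.
    At 38: no left child.
    Visit 38.
    At 38: go right to 3.
      At 3: go left to 6.
        6 is a leaf — visit 6.
      Visit 3.
      At 3: no right child.
  Visit 8.
  At 8: go right to 10.
    At 10: go left to 17.
      17 is a leaf — visit 17.
    Visit 10.
    At 10: go right to 25.
      25 is a leaf — visit 25.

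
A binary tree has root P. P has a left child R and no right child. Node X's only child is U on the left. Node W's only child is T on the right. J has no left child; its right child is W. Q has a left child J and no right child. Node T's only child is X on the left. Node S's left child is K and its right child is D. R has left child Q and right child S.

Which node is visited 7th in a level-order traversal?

D

Level-order visits nodes level by level from the root, left to right within each level.
Level 0: P
Level 1: R
Level 2: Q, S
Level 3: J, K, D
Level 4: W
Level 5: T
Level 6: X
Level 7: U
Full level-order sequence: P, R, Q, S, J, K, D, W, T, X, U.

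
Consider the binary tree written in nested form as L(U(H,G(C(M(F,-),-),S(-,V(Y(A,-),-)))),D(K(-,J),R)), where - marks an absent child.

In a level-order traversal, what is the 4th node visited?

Level-order visits nodes level by level from the root, left to right within each level.
Level 0: L
Level 1: U, D
Level 2: H, G, K, R
Level 3: C, S, J
Level 4: M, V
Level 5: F, Y
Level 6: A
Full level-order sequence: L, U, D, H, G, K, R, C, S, J, M, V, F, Y, A.

H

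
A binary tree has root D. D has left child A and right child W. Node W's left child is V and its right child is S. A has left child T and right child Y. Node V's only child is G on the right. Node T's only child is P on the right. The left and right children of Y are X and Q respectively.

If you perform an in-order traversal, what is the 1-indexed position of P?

In-order visits the left subtree, then the node, then the right subtree.
At D: go left to A.
  At A: go left to T.
    At T: no left child.
    Visit T.
    At T: go right to P.
      P is a leaf — visit P.
  Visit A.
  At A: go right to Y.
    At Y: go left to X.
      X is a leaf — visit X.
    Visit Y.
    At Y: go right to Q.
      Q is a leaf — visit Q.
Visit D.
At D: go right to W.
  At W: go left to V.
    At V: no left child.
    Visit V.
    At V: go right to G.
      G is a leaf — visit G.
  Visit W.
  At W: go right to S.
    S is a leaf — visit S.
Full in-order sequence: T, P, A, X, Y, Q, D, V, G, W, S.

2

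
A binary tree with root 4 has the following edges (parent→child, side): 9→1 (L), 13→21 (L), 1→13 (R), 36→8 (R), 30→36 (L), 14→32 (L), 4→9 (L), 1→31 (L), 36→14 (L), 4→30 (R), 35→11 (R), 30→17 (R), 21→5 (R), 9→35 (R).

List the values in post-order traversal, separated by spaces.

31 5 21 13 1 11 35 9 32 14 8 36 17 30 4

Post-order visits the left subtree, then the right subtree, then the node.
At 4: go left to 9.
  At 9: go left to 1.
    At 1: go left to 31.
      31 is a leaf — visit 31.
    At 1: go right to 13.
      At 13: go left to 21.
        At 21: no left child.
        At 21: go right to 5.
          5 is a leaf — visit 5.
        Visit 21.
      At 13: no right child.
      Visit 13.
    Visit 1.
  At 9: go right to 35.
    At 35: no left child.
    At 35: go right to 11.
      11 is a leaf — visit 11.
    Visit 35.
  Visit 9.
At 4: go right to 30.
  At 30: go left to 36.
    At 36: go left to 14.
      At 14: go left to 32.
        32 is a leaf — visit 32.
      At 14: no right child.
      Visit 14.
    At 36: go right to 8.
      8 is a leaf — visit 8.
    Visit 36.
  At 30: go right to 17.
    17 is a leaf — visit 17.
  Visit 30.
Visit 4.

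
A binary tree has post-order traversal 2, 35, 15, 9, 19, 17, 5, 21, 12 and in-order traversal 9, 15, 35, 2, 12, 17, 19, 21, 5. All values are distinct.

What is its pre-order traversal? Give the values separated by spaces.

12 9 15 35 2 21 17 19 5

The last element of post-order is the root; it splits in-order into left and right subtrees.
Root 12: left subtree has 4 nodes {9, 15, 35, 2}, right has 4 {17, 19, 21, 5}.
  Root 9: left subtree has 0 nodes { }, right has 3 {15, 35, 2}.
    Root 15: left subtree has 0 nodes { }, right has 2 {35, 2}.
      Root 35: left subtree has 0 nodes { }, right has 1 {2}.
  Root 21: left subtree has 2 nodes {17, 19}, right has 1 {5}.
    Root 17: left subtree has 0 nodes { }, right has 1 {19}.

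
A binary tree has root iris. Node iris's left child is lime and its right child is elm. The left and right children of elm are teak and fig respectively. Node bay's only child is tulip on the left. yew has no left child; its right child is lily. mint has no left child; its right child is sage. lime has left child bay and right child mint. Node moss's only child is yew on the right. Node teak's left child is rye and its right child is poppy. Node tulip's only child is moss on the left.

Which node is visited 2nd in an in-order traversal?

yew

In-order visits the left subtree, then the node, then the right subtree.
At iris: go left to lime.
  At lime: go left to bay.
    At bay: go left to tulip.
      At tulip: go left to moss.
        At moss: no left child.
        Visit moss.
        At moss: go right to yew.
          At yew: no left child.
          Visit yew.
          At yew: go right to lily.
            lily is a leaf — visit lily.
      Visit tulip.
      At tulip: no right child.
    Visit bay.
    At bay: no right child.
  Visit lime.
  At lime: go right to mint.
    At mint: no left child.
    Visit mint.
    At mint: go right to sage.
      sage is a leaf — visit sage.
Visit iris.
At iris: go right to elm.
  At elm: go left to teak.
    At teak: go left to rye.
      rye is a leaf — visit rye.
    Visit teak.
    At teak: go right to poppy.
      poppy is a leaf — visit poppy.
  Visit elm.
  At elm: go right to fig.
    fig is a leaf — visit fig.
Full in-order sequence: moss, yew, lily, tulip, bay, lime, mint, sage, iris, rye, teak, poppy, elm, fig.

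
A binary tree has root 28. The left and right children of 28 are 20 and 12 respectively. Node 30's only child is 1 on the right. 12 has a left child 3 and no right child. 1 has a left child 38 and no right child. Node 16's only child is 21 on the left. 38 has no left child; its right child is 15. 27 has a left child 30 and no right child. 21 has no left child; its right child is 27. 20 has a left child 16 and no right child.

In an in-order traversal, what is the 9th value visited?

In-order visits the left subtree, then the node, then the right subtree.
At 28: go left to 20.
  At 20: go left to 16.
    At 16: go left to 21.
      At 21: no left child.
      Visit 21.
      At 21: go right to 27.
        At 27: go left to 30.
          At 30: no left child.
          Visit 30.
          At 30: go right to 1.
            At 1: go left to 38.
              At 38: no left child.
              Visit 38.
              At 38: go right to 15.
                15 is a leaf — visit 15.
            Visit 1.
            At 1: no right child.
        Visit 27.
        At 27: no right child.
    Visit 16.
    At 16: no right child.
  Visit 20.
  At 20: no right child.
Visit 28.
At 28: go right to 12.
  At 12: go left to 3.
    3 is a leaf — visit 3.
  Visit 12.
  At 12: no right child.
Full in-order sequence: 21, 30, 38, 15, 1, 27, 16, 20, 28, 3, 12.

28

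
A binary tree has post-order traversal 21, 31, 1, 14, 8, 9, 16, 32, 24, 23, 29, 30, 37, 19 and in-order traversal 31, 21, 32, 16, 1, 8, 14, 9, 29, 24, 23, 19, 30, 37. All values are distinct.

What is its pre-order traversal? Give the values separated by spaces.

19 29 32 31 21 16 9 8 1 14 23 24 37 30

The last element of post-order is the root; it splits in-order into left and right subtrees.
Root 19: left subtree has 11 nodes {31, 21, 32, 16, 1, 8, 14, 9, 29, 24, 23}, right has 2 {30, 37}.
  Root 29: left subtree has 8 nodes {31, 21, 32, 16, 1, 8, 14, 9}, right has 2 {24, 23}.
    Root 32: left subtree has 2 nodes {31, 21}, right has 5 {16, 1, 8, 14, 9}.
      Root 31: left subtree has 0 nodes { }, right has 1 {21}.
      Root 16: left subtree has 0 nodes { }, right has 4 {1, 8, 14, 9}.
        Root 9: left subtree has 3 nodes {1, 8, 14}, right has 0 { }.
          Root 8: left subtree has 1 node {1}, right has 1 {14}.
    Root 23: left subtree has 1 node {24}, right has 0 { }.
  Root 37: left subtree has 1 node {30}, right has 0 { }.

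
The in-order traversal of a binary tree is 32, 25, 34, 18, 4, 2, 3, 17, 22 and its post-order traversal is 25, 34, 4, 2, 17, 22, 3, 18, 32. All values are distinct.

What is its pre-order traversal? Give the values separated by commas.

32, 18, 34, 25, 3, 2, 4, 22, 17

The last element of post-order is the root; it splits in-order into left and right subtrees.
Root 32: left subtree has 0 nodes { }, right has 8 {25, 34, 18, 4, 2, 3, 17, 22}.
  Root 18: left subtree has 2 nodes {25, 34}, right has 5 {4, 2, 3, 17, 22}.
    Root 34: left subtree has 1 node {25}, right has 0 { }.
    Root 3: left subtree has 2 nodes {4, 2}, right has 2 {17, 22}.
      Root 2: left subtree has 1 node {4}, right has 0 { }.
      Root 22: left subtree has 1 node {17}, right has 0 { }.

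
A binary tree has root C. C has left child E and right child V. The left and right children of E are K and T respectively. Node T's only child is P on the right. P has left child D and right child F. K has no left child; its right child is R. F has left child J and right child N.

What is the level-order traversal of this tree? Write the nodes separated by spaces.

Level-order visits nodes level by level from the root, left to right within each level.
Level 0: C
Level 1: E, V
Level 2: K, T
Level 3: R, P
Level 4: D, F
Level 5: J, N

C E V K T R P D F J N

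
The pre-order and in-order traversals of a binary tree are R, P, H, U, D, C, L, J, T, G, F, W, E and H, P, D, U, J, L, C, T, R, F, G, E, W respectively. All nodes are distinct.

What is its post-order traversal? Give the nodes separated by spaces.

H D J L T C U P F E W G R

The first element of pre-order is the root; it splits in-order into left and right subtrees.
Root R: left subtree has 8 nodes {H, P, D, U, J, L, C, T}, right has 4 {F, G, E, W}.
  Root P: left subtree has 1 node {H}, right has 6 {D, U, J, L, C, T}.
    Root U: left subtree has 1 node {D}, right has 4 {J, L, C, T}.
      Root C: left subtree has 2 nodes {J, L}, right has 1 {T}.
        Root L: left subtree has 1 node {J}, right has 0 { }.
  Root G: left subtree has 1 node {F}, right has 2 {E, W}.
    Root W: left subtree has 1 node {E}, right has 0 { }.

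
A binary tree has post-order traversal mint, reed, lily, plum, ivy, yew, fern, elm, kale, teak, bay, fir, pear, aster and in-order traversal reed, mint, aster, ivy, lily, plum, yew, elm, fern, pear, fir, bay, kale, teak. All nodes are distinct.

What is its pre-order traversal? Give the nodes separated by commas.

The last element of post-order is the root; it splits in-order into left and right subtrees.
Root aster: left subtree has 2 nodes {reed, mint}, right has 11 {ivy, lily, plum, yew, elm, fern, pear, fir, bay, kale, teak}.
  Root reed: left subtree has 0 nodes { }, right has 1 {mint}.
  Root pear: left subtree has 6 nodes {ivy, lily, plum, yew, elm, fern}, right has 4 {fir, bay, kale, teak}.
    Root elm: left subtree has 4 nodes {ivy, lily, plum, yew}, right has 1 {fern}.
      Root yew: left subtree has 3 nodes {ivy, lily, plum}, right has 0 { }.
        Root ivy: left subtree has 0 nodes { }, right has 2 {lily, plum}.
          Root plum: left subtree has 1 node {lily}, right has 0 { }.
    Root fir: left subtree has 0 nodes { }, right has 3 {bay, kale, teak}.
      Root bay: left subtree has 0 nodes { }, right has 2 {kale, teak}.
        Root teak: left subtree has 1 node {kale}, right has 0 { }.

aster, reed, mint, pear, elm, yew, ivy, plum, lily, fern, fir, bay, teak, kale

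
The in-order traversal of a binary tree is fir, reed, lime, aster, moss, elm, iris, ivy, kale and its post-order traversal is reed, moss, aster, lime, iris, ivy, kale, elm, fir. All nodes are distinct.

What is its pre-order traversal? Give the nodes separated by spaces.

fir elm lime reed aster moss kale ivy iris

The last element of post-order is the root; it splits in-order into left and right subtrees.
Root fir: left subtree has 0 nodes { }, right has 8 {reed, lime, aster, moss, elm, iris, ivy, kale}.
  Root elm: left subtree has 4 nodes {reed, lime, aster, moss}, right has 3 {iris, ivy, kale}.
    Root lime: left subtree has 1 node {reed}, right has 2 {aster, moss}.
      Root aster: left subtree has 0 nodes { }, right has 1 {moss}.
    Root kale: left subtree has 2 nodes {iris, ivy}, right has 0 { }.
      Root ivy: left subtree has 1 node {iris}, right has 0 { }.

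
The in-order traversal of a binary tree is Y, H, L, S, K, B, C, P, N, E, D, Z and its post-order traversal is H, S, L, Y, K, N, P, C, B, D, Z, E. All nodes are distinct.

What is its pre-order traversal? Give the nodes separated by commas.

E, B, K, Y, L, H, S, C, P, N, Z, D

The last element of post-order is the root; it splits in-order into left and right subtrees.
Root E: left subtree has 9 nodes {Y, H, L, S, K, B, C, P, N}, right has 2 {D, Z}.
  Root B: left subtree has 5 nodes {Y, H, L, S, K}, right has 3 {C, P, N}.
    Root K: left subtree has 4 nodes {Y, H, L, S}, right has 0 { }.
      Root Y: left subtree has 0 nodes { }, right has 3 {H, L, S}.
        Root L: left subtree has 1 node {H}, right has 1 {S}.
    Root C: left subtree has 0 nodes { }, right has 2 {P, N}.
      Root P: left subtree has 0 nodes { }, right has 1 {N}.
  Root Z: left subtree has 1 node {D}, right has 0 { }.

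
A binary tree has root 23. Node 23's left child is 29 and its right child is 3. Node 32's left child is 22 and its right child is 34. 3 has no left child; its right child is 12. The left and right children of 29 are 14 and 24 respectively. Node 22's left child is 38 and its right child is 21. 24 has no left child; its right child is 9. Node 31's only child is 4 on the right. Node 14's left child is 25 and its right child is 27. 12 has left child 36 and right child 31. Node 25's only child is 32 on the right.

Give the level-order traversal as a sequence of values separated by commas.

23, 29, 3, 14, 24, 12, 25, 27, 9, 36, 31, 32, 4, 22, 34, 38, 21

Level-order visits nodes level by level from the root, left to right within each level.
Level 0: 23
Level 1: 29, 3
Level 2: 14, 24, 12
Level 3: 25, 27, 9, 36, 31
Level 4: 32, 4
Level 5: 22, 34
Level 6: 38, 21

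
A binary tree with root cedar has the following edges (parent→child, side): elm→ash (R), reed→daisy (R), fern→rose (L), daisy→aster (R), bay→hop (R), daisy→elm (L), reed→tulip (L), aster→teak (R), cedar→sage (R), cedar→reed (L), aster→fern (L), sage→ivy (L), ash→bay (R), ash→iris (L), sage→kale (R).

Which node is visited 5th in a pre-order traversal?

elm

Pre-order visits the node, then its left subtree, then its right subtree.
Visit cedar.
At cedar: go left to reed.
  Visit reed.
  At reed: go left to tulip.
    tulip is a leaf — visit tulip.
  At reed: go right to daisy.
    Visit daisy.
    At daisy: go left to elm.
      Visit elm.
      At elm: no left child.
      At elm: go right to ash.
        Visit ash.
        At ash: go left to iris.
          iris is a leaf — visit iris.
        At ash: go right to bay.
          Visit bay.
          At bay: no left child.
          At bay: go right to hop.
            hop is a leaf — visit hop.
    At daisy: go right to aster.
      Visit aster.
      At aster: go left to fern.
        Visit fern.
        At fern: go left to rose.
          rose is a leaf — visit rose.
        At fern: no right child.
      At aster: go right to teak.
        teak is a leaf — visit teak.
At cedar: go right to sage.
  Visit sage.
  At sage: go left to ivy.
    ivy is a leaf — visit ivy.
  At sage: go right to kale.
    kale is a leaf — visit kale.
Full pre-order sequence: cedar, reed, tulip, daisy, elm, ash, iris, bay, hop, aster, fern, rose, teak, sage, ivy, kale.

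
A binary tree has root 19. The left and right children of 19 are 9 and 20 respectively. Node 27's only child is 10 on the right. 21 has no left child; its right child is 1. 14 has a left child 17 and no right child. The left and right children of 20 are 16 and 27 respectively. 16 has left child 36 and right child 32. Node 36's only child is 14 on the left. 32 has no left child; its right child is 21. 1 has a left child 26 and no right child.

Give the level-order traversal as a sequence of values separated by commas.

Level-order visits nodes level by level from the root, left to right within each level.
Level 0: 19
Level 1: 9, 20
Level 2: 16, 27
Level 3: 36, 32, 10
Level 4: 14, 21
Level 5: 17, 1
Level 6: 26

19, 9, 20, 16, 27, 36, 32, 10, 14, 21, 17, 1, 26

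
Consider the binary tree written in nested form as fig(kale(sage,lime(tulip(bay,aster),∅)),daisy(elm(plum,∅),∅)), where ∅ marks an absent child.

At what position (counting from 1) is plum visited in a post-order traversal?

Post-order visits the left subtree, then the right subtree, then the node.
At fig: go left to kale.
  At kale: go left to sage.
    sage is a leaf — visit sage.
  At kale: go right to lime.
    At lime: go left to tulip.
      At tulip: go left to bay.
        bay is a leaf — visit bay.
      At tulip: go right to aster.
        aster is a leaf — visit aster.
      Visit tulip.
    At lime: no right child.
    Visit lime.
  Visit kale.
At fig: go right to daisy.
  At daisy: go left to elm.
    At elm: go left to plum.
      plum is a leaf — visit plum.
    At elm: no right child.
    Visit elm.
  At daisy: no right child.
  Visit daisy.
Visit fig.
Full post-order sequence: sage, bay, aster, tulip, lime, kale, plum, elm, daisy, fig.

7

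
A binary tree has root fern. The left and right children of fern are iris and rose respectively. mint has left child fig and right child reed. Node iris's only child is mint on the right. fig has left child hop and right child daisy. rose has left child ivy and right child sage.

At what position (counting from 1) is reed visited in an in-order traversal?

6

In-order visits the left subtree, then the node, then the right subtree.
At fern: go left to iris.
  At iris: no left child.
  Visit iris.
  At iris: go right to mint.
    At mint: go left to fig.
      At fig: go left to hop.
        hop is a leaf — visit hop.
      Visit fig.
      At fig: go right to daisy.
        daisy is a leaf — visit daisy.
    Visit mint.
    At mint: go right to reed.
      reed is a leaf — visit reed.
Visit fern.
At fern: go right to rose.
  At rose: go left to ivy.
    ivy is a leaf — visit ivy.
  Visit rose.
  At rose: go right to sage.
    sage is a leaf — visit sage.
Full in-order sequence: iris, hop, fig, daisy, mint, reed, fern, ivy, rose, sage.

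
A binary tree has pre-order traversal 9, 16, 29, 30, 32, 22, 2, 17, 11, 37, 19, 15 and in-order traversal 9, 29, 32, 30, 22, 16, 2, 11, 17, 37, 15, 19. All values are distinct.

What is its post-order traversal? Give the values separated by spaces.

The first element of pre-order is the root; it splits in-order into left and right subtrees.
Root 9: left subtree has 0 nodes { }, right has 11 {29, 32, 30, 22, 16, 2, 11, 17, 37, 15, 19}.
  Root 16: left subtree has 4 nodes {29, 32, 30, 22}, right has 6 {2, 11, 17, 37, 15, 19}.
    Root 29: left subtree has 0 nodes { }, right has 3 {32, 30, 22}.
      Root 30: left subtree has 1 node {32}, right has 1 {22}.
    Root 2: left subtree has 0 nodes { }, right has 5 {11, 17, 37, 15, 19}.
      Root 17: left subtree has 1 node {11}, right has 3 {37, 15, 19}.
        Root 37: left subtree has 0 nodes { }, right has 2 {15, 19}.
          Root 19: left subtree has 1 node {15}, right has 0 { }.

32 22 30 29 11 15 19 37 17 2 16 9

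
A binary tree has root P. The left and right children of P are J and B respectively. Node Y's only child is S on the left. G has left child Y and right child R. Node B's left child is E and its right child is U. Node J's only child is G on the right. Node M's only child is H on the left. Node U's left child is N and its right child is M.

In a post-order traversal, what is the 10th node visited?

Post-order visits the left subtree, then the right subtree, then the node.
At P: go left to J.
  At J: no left child.
  At J: go right to G.
    At G: go left to Y.
      At Y: go left to S.
        S is a leaf — visit S.
      At Y: no right child.
      Visit Y.
    At G: go right to R.
      R is a leaf — visit R.
    Visit G.
  Visit J.
At P: go right to B.
  At B: go left to E.
    E is a leaf — visit E.
  At B: go right to U.
    At U: go left to N.
      N is a leaf — visit N.
    At U: go right to M.
      At M: go left to H.
        H is a leaf — visit H.
      At M: no right child.
      Visit M.
    Visit U.
  Visit B.
Visit P.
Full post-order sequence: S, Y, R, G, J, E, N, H, M, U, B, P.

U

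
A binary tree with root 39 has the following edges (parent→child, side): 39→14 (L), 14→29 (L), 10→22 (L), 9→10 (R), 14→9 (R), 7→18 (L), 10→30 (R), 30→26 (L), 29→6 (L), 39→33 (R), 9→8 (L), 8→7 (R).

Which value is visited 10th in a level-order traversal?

22

Level-order visits nodes level by level from the root, left to right within each level.
Level 0: 39
Level 1: 14, 33
Level 2: 29, 9
Level 3: 6, 8, 10
Level 4: 7, 22, 30
Level 5: 18, 26
Full level-order sequence: 39, 14, 33, 29, 9, 6, 8, 10, 7, 22, 30, 18, 26.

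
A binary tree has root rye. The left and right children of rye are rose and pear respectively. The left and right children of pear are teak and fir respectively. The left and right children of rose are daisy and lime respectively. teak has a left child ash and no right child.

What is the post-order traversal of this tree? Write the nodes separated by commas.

daisy, lime, rose, ash, teak, fir, pear, rye

Post-order visits the left subtree, then the right subtree, then the node.
At rye: go left to rose.
  At rose: go left to daisy.
    daisy is a leaf — visit daisy.
  At rose: go right to lime.
    lime is a leaf — visit lime.
  Visit rose.
At rye: go right to pear.
  At pear: go left to teak.
    At teak: go left to ash.
      ash is a leaf — visit ash.
    At teak: no right child.
    Visit teak.
  At pear: go right to fir.
    fir is a leaf — visit fir.
  Visit pear.
Visit rye.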